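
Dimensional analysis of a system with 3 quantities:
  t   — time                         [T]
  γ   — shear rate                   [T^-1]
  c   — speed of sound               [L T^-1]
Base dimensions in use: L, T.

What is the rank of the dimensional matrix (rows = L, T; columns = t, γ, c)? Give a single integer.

Exponent matrix [L,T] × [t,γ,c]:
  L: [ 0  0  1]
  T: [ 1 -1 -1]
RREF → pivots at {t,c} ⇒ r = 2

2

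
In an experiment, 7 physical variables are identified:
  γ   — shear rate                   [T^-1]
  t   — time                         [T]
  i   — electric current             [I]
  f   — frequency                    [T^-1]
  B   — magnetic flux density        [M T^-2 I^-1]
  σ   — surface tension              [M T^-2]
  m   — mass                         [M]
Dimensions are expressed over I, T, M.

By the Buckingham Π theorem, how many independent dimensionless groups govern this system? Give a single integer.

Exponent matrix [I,T,M] × [γ,t,i,f,B,σ,m]:
  I: [ 0  0  1  0 -1  0  0]
  T: [-1  1  0 -1 -2 -2  0]
  M: [ 0  0  0  0  1  1  1]
Echelon form has 3 nonzero rows (pivots: γ,i,B)
Π count = n − r = 7 − 3 = 4

4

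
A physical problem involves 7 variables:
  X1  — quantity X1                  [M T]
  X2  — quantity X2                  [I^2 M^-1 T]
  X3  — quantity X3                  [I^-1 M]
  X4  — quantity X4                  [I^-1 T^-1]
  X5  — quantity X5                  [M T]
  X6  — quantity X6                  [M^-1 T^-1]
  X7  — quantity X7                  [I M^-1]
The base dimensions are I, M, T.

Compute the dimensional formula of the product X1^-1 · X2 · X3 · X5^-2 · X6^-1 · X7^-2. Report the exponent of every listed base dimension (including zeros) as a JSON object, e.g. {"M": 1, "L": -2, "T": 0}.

{"I": -1, "M": 0, "T": -1}

Write exponents as rows I,M,T / cols X1,X2,X3,X4,X5,X6,X7:
  I: [ 0  2 -1 -1  0  0  1]
  M: [ 1 -1  1  0  1 -1 -1]
  T: [ 1  1  0 -1  1 -1  0]
  [I]: (-1)·0+(1)·2+(1)·-1+(-2)·0+(-1)·0+(-2)·1 = -1
  [M]: (-1)·1+(1)·-1+(1)·1+(-2)·1+(-1)·-1+(-2)·-1 = 0
  [T]: (-1)·1+(1)·1+(1)·0+(-2)·1+(-1)·-1+(-2)·0 = -1
⇒ I^-1 T^-1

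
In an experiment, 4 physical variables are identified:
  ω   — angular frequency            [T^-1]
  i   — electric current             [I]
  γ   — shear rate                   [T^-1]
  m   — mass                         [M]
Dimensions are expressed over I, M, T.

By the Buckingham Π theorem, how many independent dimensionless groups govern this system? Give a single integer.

1

Dimensional matrix (I×M×T by ω×i×γ×m):
  I: [ 0  1  0  0]
  M: [ 0  0  0  1]
  T: [-1  0 -1  0]
Row reduction gives pivot columns ω,i,m; rank = 3
4 vars − rank 3 = 1 Π group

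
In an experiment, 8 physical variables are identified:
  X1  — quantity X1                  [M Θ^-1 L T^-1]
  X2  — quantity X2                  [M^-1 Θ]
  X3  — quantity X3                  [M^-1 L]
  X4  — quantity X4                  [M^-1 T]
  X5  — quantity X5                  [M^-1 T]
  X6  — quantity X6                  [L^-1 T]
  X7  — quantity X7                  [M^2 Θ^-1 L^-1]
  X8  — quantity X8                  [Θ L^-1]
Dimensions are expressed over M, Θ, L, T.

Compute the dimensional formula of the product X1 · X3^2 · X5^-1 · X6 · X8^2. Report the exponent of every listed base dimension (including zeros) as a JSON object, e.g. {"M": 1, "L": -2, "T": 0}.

Write exponents as rows M,Θ,L,T / cols X1,X2,X3,X4,X5,X6,X7,X8:
  M: [ 1 -1 -1 -1 -1  0  2  0]
  Θ: [-1  1  0  0  0  0 -1  1]
  L: [ 1  0  1  0  0 -1 -1 -1]
  T: [-1  0  0  1  1  1  0  0]
  [M]: (1)·1+(2)·-1+(-1)·-1+(1)·0+(2)·0 = 0
  [Θ]: (1)·-1+(2)·0+(-1)·0+(1)·0+(2)·1 = 1
  [L]: (1)·1+(2)·1+(-1)·0+(1)·-1+(2)·-1 = 0
  [T]: (1)·-1+(2)·0+(-1)·1+(1)·1+(2)·0 = -1
⇒ Θ T^-1

{"M": 0, "Θ": 1, "L": 0, "T": -1}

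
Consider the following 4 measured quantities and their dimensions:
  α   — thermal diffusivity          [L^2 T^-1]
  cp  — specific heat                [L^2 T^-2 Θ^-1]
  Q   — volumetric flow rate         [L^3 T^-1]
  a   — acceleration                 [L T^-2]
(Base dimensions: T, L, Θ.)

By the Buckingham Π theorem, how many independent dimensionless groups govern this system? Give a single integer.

1

Exponent matrix [T,L,Θ] × [α,cp,Q,a]:
  T: [-1 -2 -1 -2]
  L: [ 2  2  3  1]
  Θ: [ 0 -1  0  0]
Row reduction gives pivot columns α,cp,Q; rank = 3
n=4, r=3 ⇒ 1 dimensionless group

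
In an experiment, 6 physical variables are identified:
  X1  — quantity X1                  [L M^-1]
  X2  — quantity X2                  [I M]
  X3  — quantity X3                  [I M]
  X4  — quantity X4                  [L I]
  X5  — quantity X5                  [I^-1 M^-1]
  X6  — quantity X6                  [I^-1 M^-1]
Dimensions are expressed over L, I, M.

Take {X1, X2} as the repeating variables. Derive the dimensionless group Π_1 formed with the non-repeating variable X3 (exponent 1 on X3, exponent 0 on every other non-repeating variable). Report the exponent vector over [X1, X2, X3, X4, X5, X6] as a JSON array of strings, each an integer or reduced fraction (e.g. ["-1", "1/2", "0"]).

["0", "-1", "1", "0", "0", "0"]

Write exponents as rows L,I,M / cols X1,X2,X3,X4,X5,X6:
  L: [ 1  0  0  1  0  0]
  I: [ 0  1  1  1 -1 -1]
  M: [-1  1  1  0 -1 -1]
Echelon form has 2 nonzero rows (pivots: X1,X2)
Repeat: X1,X2; free: X3,X4,X5,X6
RREF:
  r0: [   1    0    0    1    0    0]
  r1: [   0    1    1    1   -1   -1]
  r2: [   0    0    0    0    0    0]
Fix exponent of X3 at 1, X4 at 0, X5 at 0, X6 at 0; solve each RREF row for its pivot's exponent:
  r0: exp(X1) + (0)·1 = 0 ⇒ exp(X1) = 0
  r1: exp(X2) + (1)·1 = 0 ⇒ exp(X2) = -1
Π_1 = X2^-1 · X3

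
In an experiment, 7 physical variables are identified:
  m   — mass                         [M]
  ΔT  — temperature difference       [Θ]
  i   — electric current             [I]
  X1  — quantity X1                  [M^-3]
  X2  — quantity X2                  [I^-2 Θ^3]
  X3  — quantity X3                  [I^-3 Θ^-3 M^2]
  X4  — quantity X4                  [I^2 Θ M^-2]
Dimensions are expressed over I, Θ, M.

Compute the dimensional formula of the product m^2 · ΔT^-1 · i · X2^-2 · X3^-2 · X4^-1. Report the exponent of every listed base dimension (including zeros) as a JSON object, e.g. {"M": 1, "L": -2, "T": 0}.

Dimensional matrix (I×Θ×M by m×ΔT×i×X1×X2×X3×X4):
  I: [ 0  0  1  0 -2 -3  2]
  Θ: [ 0  1  0  0  3 -3  1]
  M: [ 1  0  0 -3  0  2 -2]
  [I]: (2)·0+(-1)·0+(1)·1+(-2)·-2+(-2)·-3+(-1)·2 = 9
  [Θ]: (2)·0+(-1)·1+(1)·0+(-2)·3+(-2)·-3+(-1)·1 = -2
  [M]: (2)·1+(-1)·0+(1)·0+(-2)·0+(-2)·2+(-1)·-2 = 0
⇒ I^9 Θ^-2

{"I": 9, "Θ": -2, "M": 0}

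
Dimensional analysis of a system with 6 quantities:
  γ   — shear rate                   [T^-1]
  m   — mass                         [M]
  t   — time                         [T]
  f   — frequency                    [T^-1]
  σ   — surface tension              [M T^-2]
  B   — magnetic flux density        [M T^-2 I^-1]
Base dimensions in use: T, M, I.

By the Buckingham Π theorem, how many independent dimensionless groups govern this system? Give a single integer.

Dimensional matrix (T×M×I by γ×m×t×f×σ×B):
  T: [-1  0  1 -1 -2 -2]
  M: [ 0  1  0  0  1  1]
  I: [ 0  0  0  0  0 -1]
Echelon form has 3 nonzero rows (pivots: γ,m,B)
6 vars − rank 3 = 3 Π groups

3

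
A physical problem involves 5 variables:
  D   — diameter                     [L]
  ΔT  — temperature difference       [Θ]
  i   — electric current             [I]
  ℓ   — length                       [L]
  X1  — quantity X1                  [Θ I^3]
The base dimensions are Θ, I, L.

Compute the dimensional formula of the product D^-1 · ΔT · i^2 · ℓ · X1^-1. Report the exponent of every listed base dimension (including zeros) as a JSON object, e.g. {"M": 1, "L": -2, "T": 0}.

Dimensional matrix (Θ×I×L by D×ΔT×i×ℓ×X1):
  Θ: [ 0  1  0  0  1]
  I: [ 0  0  1  0  3]
  L: [ 1  0  0  1  0]
  [Θ]: (-1)·0+(1)·1+(2)·0+(1)·0+(-1)·1 = 0
  [I]: (-1)·0+(1)·0+(2)·1+(1)·0+(-1)·3 = -1
  [L]: (-1)·1+(1)·0+(2)·0+(1)·1+(-1)·0 = 0
⇒ I^-1

{"Θ": 0, "I": -1, "L": 0}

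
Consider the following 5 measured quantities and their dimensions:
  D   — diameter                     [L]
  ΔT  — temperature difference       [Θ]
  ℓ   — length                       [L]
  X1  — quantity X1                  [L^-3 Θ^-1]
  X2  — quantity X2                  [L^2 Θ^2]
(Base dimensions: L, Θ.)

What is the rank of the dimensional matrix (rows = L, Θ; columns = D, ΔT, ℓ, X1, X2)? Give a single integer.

2

Exponent matrix [L,Θ] × [D,ΔT,ℓ,X1,X2]:
  L: [ 1  0  1 -3  2]
  Θ: [ 0  1  0 -1  2]
Row reduction gives pivot columns D,ΔT; rank = 2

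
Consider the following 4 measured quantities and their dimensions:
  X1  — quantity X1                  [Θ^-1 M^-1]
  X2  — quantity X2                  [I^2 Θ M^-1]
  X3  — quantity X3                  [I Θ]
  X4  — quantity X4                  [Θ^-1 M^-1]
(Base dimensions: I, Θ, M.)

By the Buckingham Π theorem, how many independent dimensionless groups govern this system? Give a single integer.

Exponent matrix [I,Θ,M] × [X1,X2,X3,X4]:
  I: [ 0  2  1  0]
  Θ: [-1  1  1 -1]
  M: [-1 -1  0 -1]
Row reduction gives pivot columns X1,X2; rank = 2
n=4, r=2 ⇒ 2 dimensionless groups

2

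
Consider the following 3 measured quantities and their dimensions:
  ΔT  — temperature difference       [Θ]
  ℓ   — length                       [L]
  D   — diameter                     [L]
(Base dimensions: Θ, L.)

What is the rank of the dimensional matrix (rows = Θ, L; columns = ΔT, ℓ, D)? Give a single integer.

2

Exponent matrix [Θ,L] × [ΔT,ℓ,D]:
  Θ: [ 1  0  0]
  L: [ 0  1  1]
Echelon form has 2 nonzero rows (pivots: ΔT,ℓ)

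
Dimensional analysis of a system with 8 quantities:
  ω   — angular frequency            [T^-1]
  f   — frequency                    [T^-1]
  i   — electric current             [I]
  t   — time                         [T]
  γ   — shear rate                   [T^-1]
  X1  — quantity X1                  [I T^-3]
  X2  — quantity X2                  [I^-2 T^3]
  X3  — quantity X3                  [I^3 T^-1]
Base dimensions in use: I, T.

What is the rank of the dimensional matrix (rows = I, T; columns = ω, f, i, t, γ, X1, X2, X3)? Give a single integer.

2

Write exponents as rows I,T / cols ω,f,i,t,γ,X1,X2,X3:
  I: [ 0  0  1  0  0  1 -2  3]
  T: [-1 -1  0  1 -1 -3  3 -1]
Row reduction gives pivot columns ω,i; rank = 2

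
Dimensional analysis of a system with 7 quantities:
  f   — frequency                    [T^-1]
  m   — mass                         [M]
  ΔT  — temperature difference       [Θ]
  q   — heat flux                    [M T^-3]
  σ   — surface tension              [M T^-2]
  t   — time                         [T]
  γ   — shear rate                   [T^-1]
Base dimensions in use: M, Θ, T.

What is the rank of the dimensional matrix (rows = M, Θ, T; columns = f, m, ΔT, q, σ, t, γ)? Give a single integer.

3

Dimensional matrix (M×Θ×T by f×m×ΔT×q×σ×t×γ):
  M: [ 0  1  0  1  1  0  0]
  Θ: [ 0  0  1  0  0  0  0]
  T: [-1  0  0 -3 -2  1 -1]
RREF → pivots at {f,m,ΔT} ⇒ r = 3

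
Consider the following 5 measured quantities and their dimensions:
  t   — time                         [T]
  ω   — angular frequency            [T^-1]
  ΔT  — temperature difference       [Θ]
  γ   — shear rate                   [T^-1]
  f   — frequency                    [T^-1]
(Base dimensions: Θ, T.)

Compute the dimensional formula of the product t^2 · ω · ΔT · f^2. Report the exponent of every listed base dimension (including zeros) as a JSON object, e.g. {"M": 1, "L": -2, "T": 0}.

Exponent matrix [Θ,T] × [t,ω,ΔT,γ,f]:
  Θ: [ 0  0  1  0  0]
  T: [ 1 -1  0 -1 -1]
  [Θ]: (2)·0+(1)·0+(1)·1+(2)·0 = 1
  [T]: (2)·1+(1)·-1+(1)·0+(2)·-1 = -1
⇒ Θ T^-1

{"Θ": 1, "T": -1}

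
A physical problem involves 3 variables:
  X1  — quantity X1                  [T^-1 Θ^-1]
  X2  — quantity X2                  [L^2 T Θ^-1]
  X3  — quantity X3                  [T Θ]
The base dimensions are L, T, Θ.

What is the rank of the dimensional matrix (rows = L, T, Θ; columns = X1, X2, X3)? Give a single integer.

2

Dimensional matrix (L×T×Θ by X1×X2×X3):
  L: [ 0  2  0]
  T: [-1  1  1]
  Θ: [-1 -1  1]
Echelon form has 2 nonzero rows (pivots: X1,X2)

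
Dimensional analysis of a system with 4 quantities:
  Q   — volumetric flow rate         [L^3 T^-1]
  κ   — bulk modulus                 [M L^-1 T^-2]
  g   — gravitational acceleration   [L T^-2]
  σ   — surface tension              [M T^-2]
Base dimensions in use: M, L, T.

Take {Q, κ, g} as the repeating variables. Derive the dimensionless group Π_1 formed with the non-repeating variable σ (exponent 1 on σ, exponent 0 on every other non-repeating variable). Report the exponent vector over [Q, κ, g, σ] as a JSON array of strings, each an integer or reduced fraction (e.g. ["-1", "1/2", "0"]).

["-2/5", "-1", "1/5", "1"]

Exponent matrix [M,L,T] × [Q,κ,g,σ]:
  M: [ 0  1  0  1]
  L: [ 3 -1  1  0]
  T: [-1 -2 -2 -2]
Row reduction gives pivot columns Q,κ,g; rank = 3
Pivot set = {Q,κ,g}, free = {σ}
RREF:
  r0: [   1    0    0  2/5]
  r1: [   0    1    0    1]
  r2: [   0    0    1 -1/5]
Fix exponent of σ at 1; solve each RREF row for its pivot's exponent:
  r0: exp(Q) + (2/5)·1 = 0 ⇒ exp(Q) = -2/5
  r1: exp(κ) + (1)·1 = 0 ⇒ exp(κ) = -1
  r2: exp(g) + (-1/5)·1 = 0 ⇒ exp(g) = 1/5
Π_1 = Q^(-2/5) · κ^-1 · g^(1/5) · σ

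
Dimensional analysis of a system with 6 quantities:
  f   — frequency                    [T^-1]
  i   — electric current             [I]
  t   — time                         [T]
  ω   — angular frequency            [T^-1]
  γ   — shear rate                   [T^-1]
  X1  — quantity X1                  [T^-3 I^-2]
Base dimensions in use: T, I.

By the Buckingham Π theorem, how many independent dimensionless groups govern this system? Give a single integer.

Dimensional matrix (T×I by f×i×t×ω×γ×X1):
  T: [-1  0  1 -1 -1 -3]
  I: [ 0  1  0  0  0 -2]
Echelon form has 2 nonzero rows (pivots: f,i)
n=6, r=2 ⇒ 4 dimensionless groups

4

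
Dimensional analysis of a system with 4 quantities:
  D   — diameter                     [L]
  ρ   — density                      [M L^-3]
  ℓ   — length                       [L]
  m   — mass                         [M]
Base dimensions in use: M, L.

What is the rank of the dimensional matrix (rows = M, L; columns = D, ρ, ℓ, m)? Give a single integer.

Dimensional matrix (M×L by D×ρ×ℓ×m):
  M: [ 0  1  0  1]
  L: [ 1 -3  1  0]
Row reduction gives pivot columns D,ρ; rank = 2

2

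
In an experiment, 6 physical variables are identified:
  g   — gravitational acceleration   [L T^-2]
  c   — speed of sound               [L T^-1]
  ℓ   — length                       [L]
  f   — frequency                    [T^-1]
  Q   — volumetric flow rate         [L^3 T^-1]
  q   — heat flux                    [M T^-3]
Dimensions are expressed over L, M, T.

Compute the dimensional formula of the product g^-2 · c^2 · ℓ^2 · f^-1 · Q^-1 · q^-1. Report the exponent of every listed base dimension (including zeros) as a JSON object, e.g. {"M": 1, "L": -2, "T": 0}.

{"L": -1, "M": -1, "T": 7}

Dimensional matrix (L×M×T by g×c×ℓ×f×Q×q):
  L: [ 1  1  1  0  3  0]
  M: [ 0  0  0  0  0  1]
  T: [-2 -1  0 -1 -1 -3]
  [L]: (-2)·1+(2)·1+(2)·1+(-1)·0+(-1)·3+(-1)·0 = -1
  [M]: (-2)·0+(2)·0+(2)·0+(-1)·0+(-1)·0+(-1)·1 = -1
  [T]: (-2)·-2+(2)·-1+(2)·0+(-1)·-1+(-1)·-1+(-1)·-3 = 7
⇒ L^-1 M^-1 T^7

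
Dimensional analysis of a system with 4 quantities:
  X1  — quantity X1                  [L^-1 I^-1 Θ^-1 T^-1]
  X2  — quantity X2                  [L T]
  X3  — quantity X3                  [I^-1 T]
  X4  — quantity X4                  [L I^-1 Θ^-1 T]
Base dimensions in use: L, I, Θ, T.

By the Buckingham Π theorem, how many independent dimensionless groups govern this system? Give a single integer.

Dimensional matrix (L×I×Θ×T by X1×X2×X3×X4):
  L: [-1  1  0  1]
  I: [-1  0 -1 -1]
  Θ: [-1  0  0 -1]
  T: [-1  1  1  1]
Echelon form has 3 nonzero rows (pivots: X1,X2,X3)
4 vars − rank 3 = 1 Π group

1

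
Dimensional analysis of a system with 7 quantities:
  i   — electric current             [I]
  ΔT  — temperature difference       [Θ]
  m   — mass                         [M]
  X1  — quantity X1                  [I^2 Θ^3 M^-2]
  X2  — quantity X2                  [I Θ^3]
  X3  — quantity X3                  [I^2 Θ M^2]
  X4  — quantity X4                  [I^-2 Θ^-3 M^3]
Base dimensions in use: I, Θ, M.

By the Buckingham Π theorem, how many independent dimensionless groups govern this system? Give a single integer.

Dimensional matrix (I×Θ×M by i×ΔT×m×X1×X2×X3×X4):
  I: [ 1  0  0  2  1  2 -2]
  Θ: [ 0  1  0  3  3  1 -3]
  M: [ 0  0  1 -2  0  2  3]
Row reduction gives pivot columns i,ΔT,m; rank = 3
n=7, r=3 ⇒ 4 dimensionless groups

4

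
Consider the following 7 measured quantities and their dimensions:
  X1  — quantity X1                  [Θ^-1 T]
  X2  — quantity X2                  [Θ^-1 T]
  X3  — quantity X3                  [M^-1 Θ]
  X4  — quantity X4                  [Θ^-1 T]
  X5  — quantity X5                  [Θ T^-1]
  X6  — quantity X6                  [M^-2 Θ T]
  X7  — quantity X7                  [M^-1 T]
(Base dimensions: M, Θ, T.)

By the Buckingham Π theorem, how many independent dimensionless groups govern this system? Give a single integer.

5

Write exponents as rows M,Θ,T / cols X1,X2,X3,X4,X5,X6,X7:
  M: [ 0  0 -1  0  0 -2 -1]
  Θ: [-1 -1  1 -1  1  1  0]
  T: [ 1  1  0  1 -1  1  1]
Echelon form has 2 nonzero rows (pivots: X1,X3)
7 vars − rank 2 = 5 Π groups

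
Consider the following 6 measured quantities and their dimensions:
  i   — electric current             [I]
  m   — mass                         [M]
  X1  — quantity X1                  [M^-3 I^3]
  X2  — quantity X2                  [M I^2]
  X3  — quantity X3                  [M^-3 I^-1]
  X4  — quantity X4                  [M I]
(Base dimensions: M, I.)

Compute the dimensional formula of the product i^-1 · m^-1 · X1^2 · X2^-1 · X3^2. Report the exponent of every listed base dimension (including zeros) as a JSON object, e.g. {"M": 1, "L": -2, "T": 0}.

Exponent matrix [M,I] × [i,m,X1,X2,X3,X4]:
  M: [ 0  1 -3  1 -3  1]
  I: [ 1  0  3  2 -1  1]
  [M]: (-1)·0+(-1)·1+(2)·-3+(-1)·1+(2)·-3 = -14
  [I]: (-1)·1+(-1)·0+(2)·3+(-1)·2+(2)·-1 = 1
⇒ M^-14 I

{"M": -14, "I": 1}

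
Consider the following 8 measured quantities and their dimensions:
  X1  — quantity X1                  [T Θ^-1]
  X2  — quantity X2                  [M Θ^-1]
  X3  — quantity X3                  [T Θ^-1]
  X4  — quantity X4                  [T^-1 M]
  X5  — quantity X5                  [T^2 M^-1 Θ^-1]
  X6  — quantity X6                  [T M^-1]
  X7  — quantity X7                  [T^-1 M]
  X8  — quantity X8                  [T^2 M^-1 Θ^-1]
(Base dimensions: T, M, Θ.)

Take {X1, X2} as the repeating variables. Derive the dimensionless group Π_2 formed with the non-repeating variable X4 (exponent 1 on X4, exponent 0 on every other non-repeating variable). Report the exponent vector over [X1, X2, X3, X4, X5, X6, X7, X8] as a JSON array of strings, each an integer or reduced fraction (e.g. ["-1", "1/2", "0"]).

["1", "-1", "0", "1", "0", "0", "0", "0"]

Write exponents as rows T,M,Θ / cols X1,X2,X3,X4,X5,X6,X7,X8:
  T: [ 1  0  1 -1  2  1 -1  2]
  M: [ 0  1  0  1 -1 -1  1 -1]
  Θ: [-1 -1 -1  0 -1  0  0 -1]
RREF → pivots at {X1,X2} ⇒ r = 2
Pivot set = {X1,X2}, free = {X3,X4,X5,X6,X7,X8}
RREF:
  r0: [   1    0    1   -1    2    1   -1    2]
  r1: [   0    1    0    1   -1   -1    1   -1]
  r2: [   0    0    0    0    0    0    0    0]
Fix exponent of X4 at 1, X3 at 0, X5 at 0, X6 at 0, X7 at 0, X8 at 0; solve each RREF row for its pivot's exponent:
  r0: exp(X1) + (-1)·1 = 0 ⇒ exp(X1) = 1
  r1: exp(X2) + (1)·1 = 0 ⇒ exp(X2) = -1
Π_2 = X1 · X2^-1 · X4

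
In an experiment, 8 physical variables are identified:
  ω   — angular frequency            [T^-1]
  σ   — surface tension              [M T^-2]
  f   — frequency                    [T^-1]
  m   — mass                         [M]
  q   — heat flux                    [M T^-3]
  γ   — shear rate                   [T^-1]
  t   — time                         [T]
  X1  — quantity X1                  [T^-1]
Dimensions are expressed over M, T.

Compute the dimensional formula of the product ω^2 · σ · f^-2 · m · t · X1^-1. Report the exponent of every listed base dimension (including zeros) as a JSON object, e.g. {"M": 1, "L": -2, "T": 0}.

{"M": 2, "T": 0}

Dimensional matrix (M×T by ω×σ×f×m×q×γ×t×X1):
  M: [ 0  1  0  1  1  0  0  0]
  T: [-1 -2 -1  0 -3 -1  1 -1]
  [M]: (2)·0+(1)·1+(-2)·0+(1)·1+(1)·0+(-1)·0 = 2
  [T]: (2)·-1+(1)·-2+(-2)·-1+(1)·0+(1)·1+(-1)·-1 = 0
⇒ M^2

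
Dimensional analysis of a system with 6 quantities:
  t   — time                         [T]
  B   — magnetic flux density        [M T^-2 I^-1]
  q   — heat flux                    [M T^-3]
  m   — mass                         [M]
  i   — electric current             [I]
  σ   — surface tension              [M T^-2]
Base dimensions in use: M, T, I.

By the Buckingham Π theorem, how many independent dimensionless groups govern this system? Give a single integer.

Dimensional matrix (M×T×I by t×B×q×m×i×σ):
  M: [ 0  1  1  1  0  1]
  T: [ 1 -2 -3  0  0 -2]
  I: [ 0 -1  0  0  1  0]
Echelon form has 3 nonzero rows (pivots: t,B,q)
6 vars − rank 3 = 3 Π groups

3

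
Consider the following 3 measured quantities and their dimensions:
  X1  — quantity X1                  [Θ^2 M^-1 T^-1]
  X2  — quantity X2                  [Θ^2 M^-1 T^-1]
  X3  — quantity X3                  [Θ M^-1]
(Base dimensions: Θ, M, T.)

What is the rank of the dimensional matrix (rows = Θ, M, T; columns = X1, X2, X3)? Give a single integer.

2

Exponent matrix [Θ,M,T] × [X1,X2,X3]:
  Θ: [ 2  2  1]
  M: [-1 -1 -1]
  T: [-1 -1  0]
RREF → pivots at {X1,X3} ⇒ r = 2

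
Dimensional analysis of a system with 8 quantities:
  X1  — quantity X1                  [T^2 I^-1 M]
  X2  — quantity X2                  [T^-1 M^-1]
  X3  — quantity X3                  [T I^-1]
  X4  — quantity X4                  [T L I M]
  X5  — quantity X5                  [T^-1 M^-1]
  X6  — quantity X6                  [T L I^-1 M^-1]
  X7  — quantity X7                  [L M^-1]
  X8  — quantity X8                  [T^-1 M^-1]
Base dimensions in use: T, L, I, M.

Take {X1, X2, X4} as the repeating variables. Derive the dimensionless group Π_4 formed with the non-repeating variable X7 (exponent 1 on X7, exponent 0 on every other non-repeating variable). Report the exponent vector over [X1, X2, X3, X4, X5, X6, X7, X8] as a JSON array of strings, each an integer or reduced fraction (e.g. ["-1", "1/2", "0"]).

["-1", "-3", "0", "-1", "0", "0", "1", "0"]

Write exponents as rows T,L,I,M / cols X1,X2,X3,X4,X5,X6,X7,X8:
  T: [ 2 -1  1  1 -1  1  0 -1]
  L: [ 0  0  0  1  0  1  1  0]
  I: [-1  0 -1  1  0 -1  0  0]
  M: [ 1 -1  0  1 -1 -1 -1 -1]
Echelon form has 3 nonzero rows (pivots: X1,X2,X4)
Pivot set = {X1,X2,X4}, free = {X3,X5,X6,X7,X8}
RREF:
  r0: [   1    0    1    0    0    2    1    0]
  r1: [   0    1    1    0    1    4    3    1]
  r2: [   0    0    0    1    0    1    1    0]
  r3: [   0    0    0    0    0    0    0    0]
Fix exponent of X7 at 1, X3 at 0, X5 at 0, X6 at 0, X8 at 0; solve each RREF row for its pivot's exponent:
  r0: exp(X1) + (1)·1 = 0 ⇒ exp(X1) = -1
  r1: exp(X2) + (3)·1 = 0 ⇒ exp(X2) = -3
  r2: exp(X4) + (1)·1 = 0 ⇒ exp(X4) = -1
Π_4 = X1^-1 · X2^-3 · X4^-1 · X7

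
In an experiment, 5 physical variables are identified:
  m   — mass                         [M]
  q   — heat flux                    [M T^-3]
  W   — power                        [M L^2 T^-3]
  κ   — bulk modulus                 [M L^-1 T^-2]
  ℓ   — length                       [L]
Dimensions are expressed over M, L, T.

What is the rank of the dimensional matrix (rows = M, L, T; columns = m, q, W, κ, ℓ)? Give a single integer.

Exponent matrix [M,L,T] × [m,q,W,κ,ℓ]:
  M: [ 1  1  1  1  0]
  L: [ 0  0  2 -1  1]
  T: [ 0 -3 -3 -2  0]
Echelon form has 3 nonzero rows (pivots: m,q,W)

3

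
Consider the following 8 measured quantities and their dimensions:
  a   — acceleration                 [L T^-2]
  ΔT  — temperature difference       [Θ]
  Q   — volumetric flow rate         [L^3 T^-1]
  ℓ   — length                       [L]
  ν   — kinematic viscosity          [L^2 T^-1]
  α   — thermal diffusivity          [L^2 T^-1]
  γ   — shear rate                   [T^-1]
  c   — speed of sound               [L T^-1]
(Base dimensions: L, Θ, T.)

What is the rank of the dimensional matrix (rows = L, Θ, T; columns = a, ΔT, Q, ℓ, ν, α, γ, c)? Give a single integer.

3

Dimensional matrix (L×Θ×T by a×ΔT×Q×ℓ×ν×α×γ×c):
  L: [ 1  0  3  1  2  2  0  1]
  Θ: [ 0  1  0  0  0  0  0  0]
  T: [-2  0 -1  0 -1 -1 -1 -1]
Echelon form has 3 nonzero rows (pivots: a,ΔT,Q)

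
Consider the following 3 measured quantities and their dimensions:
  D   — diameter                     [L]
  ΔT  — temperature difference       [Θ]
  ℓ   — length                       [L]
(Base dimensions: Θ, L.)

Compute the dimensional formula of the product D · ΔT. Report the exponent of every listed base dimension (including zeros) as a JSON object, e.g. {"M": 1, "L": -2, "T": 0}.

{"Θ": 1, "L": 1}

Dimensional matrix (Θ×L by D×ΔT×ℓ):
  Θ: [ 0  1  0]
  L: [ 1  0  1]
  [Θ]: (1)·0+(1)·1 = 1
  [L]: (1)·1+(1)·0 = 1
⇒ Θ L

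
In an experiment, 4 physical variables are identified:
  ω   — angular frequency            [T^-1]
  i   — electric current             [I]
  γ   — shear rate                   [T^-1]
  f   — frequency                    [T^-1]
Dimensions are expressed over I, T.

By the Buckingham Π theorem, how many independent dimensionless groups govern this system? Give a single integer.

Write exponents as rows I,T / cols ω,i,γ,f:
  I: [ 0  1  0  0]
  T: [-1  0 -1 -1]
RREF → pivots at {ω,i} ⇒ r = 2
Π count = n − r = 4 − 2 = 2

2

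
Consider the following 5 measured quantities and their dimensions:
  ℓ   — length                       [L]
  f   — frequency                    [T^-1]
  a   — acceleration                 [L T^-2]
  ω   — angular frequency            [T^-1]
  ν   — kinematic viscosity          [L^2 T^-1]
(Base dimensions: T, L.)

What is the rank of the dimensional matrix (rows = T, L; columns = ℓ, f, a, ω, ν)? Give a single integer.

Dimensional matrix (T×L by ℓ×f×a×ω×ν):
  T: [ 0 -1 -2 -1 -1]
  L: [ 1  0  1  0  2]
RREF → pivots at {ℓ,f} ⇒ r = 2

2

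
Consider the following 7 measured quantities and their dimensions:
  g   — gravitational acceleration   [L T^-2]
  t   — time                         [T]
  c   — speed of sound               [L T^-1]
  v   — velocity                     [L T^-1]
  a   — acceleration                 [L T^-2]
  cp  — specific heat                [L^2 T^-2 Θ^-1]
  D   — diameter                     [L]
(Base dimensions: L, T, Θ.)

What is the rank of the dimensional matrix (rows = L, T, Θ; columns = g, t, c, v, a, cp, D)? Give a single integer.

3

Dimensional matrix (L×T×Θ by g×t×c×v×a×cp×D):
  L: [ 1  0  1  1  1  2  1]
  T: [-2  1 -1 -1 -2 -2  0]
  Θ: [ 0  0  0  0  0 -1  0]
Echelon form has 3 nonzero rows (pivots: g,t,cp)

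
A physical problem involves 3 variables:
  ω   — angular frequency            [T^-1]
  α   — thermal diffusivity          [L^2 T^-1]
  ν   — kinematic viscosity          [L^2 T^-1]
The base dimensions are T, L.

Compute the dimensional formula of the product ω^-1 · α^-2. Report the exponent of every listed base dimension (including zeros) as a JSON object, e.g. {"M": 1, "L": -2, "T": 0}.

Exponent matrix [T,L] × [ω,α,ν]:
  T: [-1 -1 -1]
  L: [ 0  2  2]
  [T]: (-1)·-1+(-2)·-1 = 3
  [L]: (-1)·0+(-2)·2 = -4
⇒ T^3 L^-4

{"T": 3, "L": -4}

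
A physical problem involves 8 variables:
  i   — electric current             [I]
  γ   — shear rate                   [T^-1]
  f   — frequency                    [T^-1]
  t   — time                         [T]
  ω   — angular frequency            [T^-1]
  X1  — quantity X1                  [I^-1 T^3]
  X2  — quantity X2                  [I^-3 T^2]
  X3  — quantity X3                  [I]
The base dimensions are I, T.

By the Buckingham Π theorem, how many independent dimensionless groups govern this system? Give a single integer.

6

Exponent matrix [I,T] × [i,γ,f,t,ω,X1,X2,X3]:
  I: [ 1  0  0  0  0 -1 -3  1]
  T: [ 0 -1 -1  1 -1  3  2  0]
RREF → pivots at {i,γ} ⇒ r = 2
8 vars − rank 2 = 6 Π groups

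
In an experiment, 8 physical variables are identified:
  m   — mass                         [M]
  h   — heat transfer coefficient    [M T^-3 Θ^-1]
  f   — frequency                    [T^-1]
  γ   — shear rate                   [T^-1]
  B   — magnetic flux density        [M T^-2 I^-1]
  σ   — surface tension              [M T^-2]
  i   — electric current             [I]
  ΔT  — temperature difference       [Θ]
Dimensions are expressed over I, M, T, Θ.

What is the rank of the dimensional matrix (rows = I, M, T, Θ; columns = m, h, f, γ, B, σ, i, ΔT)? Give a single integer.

Dimensional matrix (I×M×T×Θ by m×h×f×γ×B×σ×i×ΔT):
  I: [ 0  0  0  0 -1  0  1  0]
  M: [ 1  1  0  0  1  1  0  0]
  T: [ 0 -3 -1 -1 -2 -2  0  0]
  Θ: [ 0 -1  0  0  0  0  0  1]
Row reduction gives pivot columns m,h,f,B; rank = 4

4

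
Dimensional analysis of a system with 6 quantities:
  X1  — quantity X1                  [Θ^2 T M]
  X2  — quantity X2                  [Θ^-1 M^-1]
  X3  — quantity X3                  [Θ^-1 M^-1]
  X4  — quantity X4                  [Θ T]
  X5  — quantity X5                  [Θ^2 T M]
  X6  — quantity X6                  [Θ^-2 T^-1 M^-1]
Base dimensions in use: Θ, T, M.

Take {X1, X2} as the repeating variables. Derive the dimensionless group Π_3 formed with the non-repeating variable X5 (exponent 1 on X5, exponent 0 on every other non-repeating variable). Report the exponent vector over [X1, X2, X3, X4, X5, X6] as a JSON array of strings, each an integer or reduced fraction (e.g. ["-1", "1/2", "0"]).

Dimensional matrix (Θ×T×M by X1×X2×X3×X4×X5×X6):
  Θ: [ 2 -1 -1  1  2 -2]
  T: [ 1  0  0  1  1 -1]
  M: [ 1 -1 -1  0  1 -1]
RREF → pivots at {X1,X2} ⇒ r = 2
Pivot set = {X1,X2}, free = {X3,X4,X5,X6}
RREF:
  r0: [   1    0    0    1    1   -1]
  r1: [   0    1    1    1    0    0]
  r2: [   0    0    0    0    0    0]
Fix exponent of X5 at 1, X3 at 0, X4 at 0, X6 at 0; solve each RREF row for its pivot's exponent:
  r0: exp(X1) + (1)·1 = 0 ⇒ exp(X1) = -1
  r1: exp(X2) + (0)·1 = 0 ⇒ exp(X2) = 0
Π_3 = X1^-1 · X5

["-1", "0", "0", "0", "1", "0"]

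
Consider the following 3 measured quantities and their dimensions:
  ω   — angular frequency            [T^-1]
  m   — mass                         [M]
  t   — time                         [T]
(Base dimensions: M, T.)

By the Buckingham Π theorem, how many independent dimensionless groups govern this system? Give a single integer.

Dimensional matrix (M×T by ω×m×t):
  M: [ 0  1  0]
  T: [-1  0  1]
RREF → pivots at {ω,m} ⇒ r = 2
n=3, r=2 ⇒ 1 dimensionless group

1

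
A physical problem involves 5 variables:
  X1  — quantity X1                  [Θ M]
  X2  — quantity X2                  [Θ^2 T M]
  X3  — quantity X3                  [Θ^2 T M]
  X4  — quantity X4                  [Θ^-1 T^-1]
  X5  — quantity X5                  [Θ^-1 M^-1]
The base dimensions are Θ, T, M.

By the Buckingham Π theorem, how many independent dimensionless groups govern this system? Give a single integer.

Write exponents as rows Θ,T,M / cols X1,X2,X3,X4,X5:
  Θ: [ 1  2  2 -1 -1]
  T: [ 0  1  1 -1  0]
  M: [ 1  1  1  0 -1]
Row reduction gives pivot columns X1,X2; rank = 2
n=5, r=2 ⇒ 3 dimensionless groups

3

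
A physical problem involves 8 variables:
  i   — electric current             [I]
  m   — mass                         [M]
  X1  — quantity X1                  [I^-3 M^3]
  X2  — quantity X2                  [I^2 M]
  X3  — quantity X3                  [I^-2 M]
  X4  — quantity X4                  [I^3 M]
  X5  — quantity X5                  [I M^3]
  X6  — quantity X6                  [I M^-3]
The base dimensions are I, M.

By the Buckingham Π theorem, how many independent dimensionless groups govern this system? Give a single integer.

6

Write exponents as rows I,M / cols i,m,X1,X2,X3,X4,X5,X6:
  I: [ 1  0 -3  2 -2  3  1  1]
  M: [ 0  1  3  1  1  1  3 -3]
Row reduction gives pivot columns i,m; rank = 2
Π count = n − r = 8 − 2 = 6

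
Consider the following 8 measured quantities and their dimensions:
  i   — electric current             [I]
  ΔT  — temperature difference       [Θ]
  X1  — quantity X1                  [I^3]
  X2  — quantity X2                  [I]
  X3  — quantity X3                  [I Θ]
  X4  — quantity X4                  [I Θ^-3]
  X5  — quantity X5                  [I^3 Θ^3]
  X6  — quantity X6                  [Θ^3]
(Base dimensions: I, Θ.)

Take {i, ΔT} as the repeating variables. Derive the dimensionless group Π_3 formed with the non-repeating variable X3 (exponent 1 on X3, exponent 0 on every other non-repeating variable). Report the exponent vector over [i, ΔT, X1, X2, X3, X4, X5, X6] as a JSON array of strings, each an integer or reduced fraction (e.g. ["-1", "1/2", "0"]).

Dimensional matrix (I×Θ by i×ΔT×X1×X2×X3×X4×X5×X6):
  I: [ 1  0  3  1  1  1  3  0]
  Θ: [ 0  1  0  0  1 -3  3  3]
RREF → pivots at {i,ΔT} ⇒ r = 2
Pivot set = {i,ΔT}, free = {X1,X2,X3,X4,X5,X6}
RREF:
  r0: [   1    0    3    1    1    1    3    0]
  r1: [   0    1    0    0    1   -3    3    3]
Fix exponent of X3 at 1, X1 at 0, X2 at 0, X4 at 0, X5 at 0, X6 at 0; solve each RREF row for its pivot's exponent:
  r0: exp(i) + (1)·1 = 0 ⇒ exp(i) = -1
  r1: exp(ΔT) + (1)·1 = 0 ⇒ exp(ΔT) = -1
Π_3 = i^-1 · ΔT^-1 · X3

["-1", "-1", "0", "0", "1", "0", "0", "0"]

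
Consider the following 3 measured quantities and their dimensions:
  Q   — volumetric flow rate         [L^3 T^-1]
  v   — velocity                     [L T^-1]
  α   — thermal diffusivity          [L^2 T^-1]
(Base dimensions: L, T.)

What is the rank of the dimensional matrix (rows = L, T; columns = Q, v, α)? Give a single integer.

2

Write exponents as rows L,T / cols Q,v,α:
  L: [ 3  1  2]
  T: [-1 -1 -1]
RREF → pivots at {Q,v} ⇒ r = 2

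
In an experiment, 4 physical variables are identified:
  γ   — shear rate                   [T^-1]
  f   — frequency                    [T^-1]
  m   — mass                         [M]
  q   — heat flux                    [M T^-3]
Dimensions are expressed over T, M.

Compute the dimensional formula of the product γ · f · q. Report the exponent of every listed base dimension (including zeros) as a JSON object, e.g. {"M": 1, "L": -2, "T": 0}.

Dimensional matrix (T×M by γ×f×m×q):
  T: [-1 -1  0 -3]
  M: [ 0  0  1  1]
  [T]: (1)·-1+(1)·-1+(1)·-3 = -5
  [M]: (1)·0+(1)·0+(1)·1 = 1
⇒ T^-5 M

{"T": -5, "M": 1}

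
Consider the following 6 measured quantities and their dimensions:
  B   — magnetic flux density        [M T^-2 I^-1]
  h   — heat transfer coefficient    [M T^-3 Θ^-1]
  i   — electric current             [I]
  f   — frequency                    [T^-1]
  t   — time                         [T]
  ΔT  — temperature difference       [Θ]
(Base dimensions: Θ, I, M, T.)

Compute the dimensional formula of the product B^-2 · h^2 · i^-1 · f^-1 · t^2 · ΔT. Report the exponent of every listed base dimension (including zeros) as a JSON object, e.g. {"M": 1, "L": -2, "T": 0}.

{"Θ": -1, "I": 1, "M": 0, "T": 1}

Dimensional matrix (Θ×I×M×T by B×h×i×f×t×ΔT):
  Θ: [ 0 -1  0  0  0  1]
  I: [-1  0  1  0  0  0]
  M: [ 1  1  0  0  0  0]
  T: [-2 -3  0 -1  1  0]
  [Θ]: (-2)·0+(2)·-1+(-1)·0+(-1)·0+(2)·0+(1)·1 = -1
  [I]: (-2)·-1+(2)·0+(-1)·1+(-1)·0+(2)·0+(1)·0 = 1
  [M]: (-2)·1+(2)·1+(-1)·0+(-1)·0+(2)·0+(1)·0 = 0
  [T]: (-2)·-2+(2)·-3+(-1)·0+(-1)·-1+(2)·1+(1)·0 = 1
⇒ Θ^-1 I T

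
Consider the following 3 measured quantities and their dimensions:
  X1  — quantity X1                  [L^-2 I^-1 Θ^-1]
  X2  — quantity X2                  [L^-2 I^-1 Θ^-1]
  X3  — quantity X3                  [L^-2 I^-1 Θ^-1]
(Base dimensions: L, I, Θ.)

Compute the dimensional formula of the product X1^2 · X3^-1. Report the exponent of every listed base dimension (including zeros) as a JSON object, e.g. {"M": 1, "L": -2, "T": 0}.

Dimensional matrix (L×I×Θ by X1×X2×X3):
  L: [-2 -2 -2]
  I: [-1 -1 -1]
  Θ: [-1 -1 -1]
  [L]: (2)·-2+(-1)·-2 = -2
  [I]: (2)·-1+(-1)·-1 = -1
  [Θ]: (2)·-1+(-1)·-1 = -1
⇒ L^-2 I^-1 Θ^-1

{"L": -2, "I": -1, "Θ": -1}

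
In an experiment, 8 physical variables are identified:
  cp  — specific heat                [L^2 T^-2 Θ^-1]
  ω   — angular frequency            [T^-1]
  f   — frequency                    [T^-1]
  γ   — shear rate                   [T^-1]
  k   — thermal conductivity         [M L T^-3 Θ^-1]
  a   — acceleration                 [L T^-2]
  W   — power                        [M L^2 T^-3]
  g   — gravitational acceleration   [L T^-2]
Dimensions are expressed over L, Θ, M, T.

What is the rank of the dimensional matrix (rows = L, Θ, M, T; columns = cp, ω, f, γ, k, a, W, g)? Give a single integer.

4

Dimensional matrix (L×Θ×M×T by cp×ω×f×γ×k×a×W×g):
  L: [ 2  0  0  0  1  1  2  1]
  Θ: [-1  0  0  0 -1  0  0  0]
  M: [ 0  0  0  0  1  0  1  0]
  T: [-2 -1 -1 -1 -3 -2 -3 -2]
Echelon form has 4 nonzero rows (pivots: cp,ω,k,a)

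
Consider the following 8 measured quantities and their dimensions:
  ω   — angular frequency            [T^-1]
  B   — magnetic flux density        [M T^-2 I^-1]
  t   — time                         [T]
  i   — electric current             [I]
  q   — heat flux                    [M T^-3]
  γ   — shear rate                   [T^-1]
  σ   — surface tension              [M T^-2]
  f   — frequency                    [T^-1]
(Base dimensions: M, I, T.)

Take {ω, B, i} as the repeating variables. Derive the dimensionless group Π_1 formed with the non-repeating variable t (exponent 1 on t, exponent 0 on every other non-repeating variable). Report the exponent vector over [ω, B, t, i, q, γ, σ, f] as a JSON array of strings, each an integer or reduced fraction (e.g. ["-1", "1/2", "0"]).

["1", "0", "1", "0", "0", "0", "0", "0"]

Write exponents as rows M,I,T / cols ω,B,t,i,q,γ,σ,f:
  M: [ 0  1  0  0  1  0  1  0]
  I: [ 0 -1  0  1  0  0  0  0]
  T: [-1 -2  1  0 -3 -1 -2 -1]
Row reduction gives pivot columns ω,B,i; rank = 3
Repeat: ω,B,i; free: t,q,γ,σ,f
RREF:
  r0: [   1    0   -1    0    1    1    0    1]
  r1: [   0    1    0    0    1    0    1    0]
  r2: [   0    0    0    1    1    0    1    0]
Fix exponent of t at 1, q at 0, γ at 0, σ at 0, f at 0; solve each RREF row for its pivot's exponent:
  r0: exp(ω) + (-1)·1 = 0 ⇒ exp(ω) = 1
  r1: exp(B) + (0)·1 = 0 ⇒ exp(B) = 0
  r2: exp(i) + (0)·1 = 0 ⇒ exp(i) = 0
Π_1 = ω · t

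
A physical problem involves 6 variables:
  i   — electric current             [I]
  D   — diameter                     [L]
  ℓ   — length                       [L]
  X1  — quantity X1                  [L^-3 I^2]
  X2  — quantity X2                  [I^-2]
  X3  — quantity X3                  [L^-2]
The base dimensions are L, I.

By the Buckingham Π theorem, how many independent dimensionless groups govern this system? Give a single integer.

4

Exponent matrix [L,I] × [i,D,ℓ,X1,X2,X3]:
  L: [ 0  1  1 -3  0 -2]
  I: [ 1  0  0  2 -2  0]
Echelon form has 2 nonzero rows (pivots: i,D)
n=6, r=2 ⇒ 4 dimensionless groups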